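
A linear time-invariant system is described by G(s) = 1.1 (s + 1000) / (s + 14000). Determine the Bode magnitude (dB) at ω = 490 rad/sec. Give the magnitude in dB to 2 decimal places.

|j490 + 1000| = √(490² + 1000²) = 1114
|j490 + 14000| = √(490² + 14000²) = 1.401e+04
|G(j490)| = 1.1 × 1114 / 1.401e+04 = 0.087443
20 log₁₀(0.087443) = -21.165 dB

-21.17 dB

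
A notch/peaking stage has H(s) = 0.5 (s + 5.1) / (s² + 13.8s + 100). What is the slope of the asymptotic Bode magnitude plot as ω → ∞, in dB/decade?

With 1 zero and 2 poles, the high-frequency asymptotic slope is 20 × (1 − 2) = -20 dB/decade.

-20 dB/decade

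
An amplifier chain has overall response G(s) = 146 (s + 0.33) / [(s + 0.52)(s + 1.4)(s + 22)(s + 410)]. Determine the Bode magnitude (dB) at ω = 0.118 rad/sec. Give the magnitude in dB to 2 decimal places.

-42.42 dB

|j0.118 + 0.33| = √(0.118² + 0.33²) = 0.3505
|j0.118 + 0.52| = √(0.118² + 0.52²) = 0.5332
|j0.118 + 1.4| = √(0.118² + 1.4²) = 1.405
|j0.118 + 22| = √(0.118² + 22²) = 22
|j0.118 + 410| = √(0.118² + 410²) = 410
|G(j0.118)| = 146 × 0.3505 / (0.5332 × 1.405 × 22 × 410) = 0.007572
20 log₁₀(0.007572) = -42.416 dB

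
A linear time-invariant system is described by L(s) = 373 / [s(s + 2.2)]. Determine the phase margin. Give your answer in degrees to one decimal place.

Gain crossover: |L(jω)| = 1 at ω ≈ 19.3 rad/s.
∠L(j19.3) = −90° − arctan(19.3/2.2) ≈ -173.48°
PM = 180° + (-173.48°) = 6.52°

6.5 deg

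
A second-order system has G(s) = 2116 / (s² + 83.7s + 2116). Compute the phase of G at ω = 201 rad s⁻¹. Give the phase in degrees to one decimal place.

-156.3°

∠[(j201)² + 83.7(j201) + 2116] = ∠[-38285 + j16824] = 156.28°
∠G(j201) = −156.28° = -156.28°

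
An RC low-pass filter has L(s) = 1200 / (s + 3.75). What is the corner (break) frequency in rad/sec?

3.75 rad/sec

The single real pole at s = −3.75 gives a corner at ω = 3.75 rad/sec.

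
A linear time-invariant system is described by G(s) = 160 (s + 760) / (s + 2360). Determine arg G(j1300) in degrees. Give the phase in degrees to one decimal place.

30.8°

∠(j1300 + 760) = arctan(1300/760) = 59.69°
∠(j1300 + 2360) = arctan(1300/2360) = 28.85°
∠G(j1300) = 59.69° − 28.85° = 30.84°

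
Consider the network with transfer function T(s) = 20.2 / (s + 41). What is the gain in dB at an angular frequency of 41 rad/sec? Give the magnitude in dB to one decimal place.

-9.2 dB

|j41 + 41| = √(41² + 41²) = 57.98
|T(j41)| = 20.2 / 57.98 = 0.34838
20 log₁₀(0.34838) = -9.16 dB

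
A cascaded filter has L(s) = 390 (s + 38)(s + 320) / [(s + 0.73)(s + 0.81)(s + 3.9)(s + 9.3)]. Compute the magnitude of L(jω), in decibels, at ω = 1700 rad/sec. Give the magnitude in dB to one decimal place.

|j1700 + 38| = √(1700² + 38²) = 1700
|j1700 + 320| = √(1700² + 320²) = 1730
|j1700 + 0.73| = √(1700² + 0.73²) = 1700
|j1700 + 0.81| = √(1700² + 0.81²) = 1700
|j1700 + 3.9| = √(1700² + 3.9²) = 1700
|j1700 + 9.3| = √(1700² + 9.3²) = 1700
|L(j1700)| = 390 × 1700 × 1730 / (1700 × 1700 × 1700 × 1700) = 0.00013735
20 log₁₀(0.00013735) = -77.24 dB

-77.2 dB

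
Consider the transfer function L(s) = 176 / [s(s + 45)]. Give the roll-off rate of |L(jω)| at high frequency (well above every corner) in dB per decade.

-40 dB/decade

With 0 zeros and 2 poles, the high-frequency asymptotic slope is 20 × (0 − 2) = -40 dB/decade.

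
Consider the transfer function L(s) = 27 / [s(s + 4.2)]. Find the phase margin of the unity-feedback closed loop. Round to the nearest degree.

44 deg

Gain crossover: |L(jω)| = 1 at ω ≈ 4.43 rad/sec.
∠L(j4.43) = −90° − arctan(4.43/4.2) ≈ -136.50°
PM = 180° + (-136.50°) = 43.50°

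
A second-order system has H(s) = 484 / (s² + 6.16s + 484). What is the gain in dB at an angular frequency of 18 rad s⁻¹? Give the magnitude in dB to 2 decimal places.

|(j18)² + 6.16(j18) + 484| = |160 + j110.88| = 194.7
|H(j18)| = 484 / 194.7 = 2.4863
20 log₁₀(2.4863) = 7.911 dB

7.91 dB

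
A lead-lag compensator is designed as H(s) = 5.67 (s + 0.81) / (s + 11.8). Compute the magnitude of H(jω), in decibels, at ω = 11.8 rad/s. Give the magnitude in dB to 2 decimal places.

12.08 dB

|j11.8 + 0.81| = √(11.8² + 0.81²) = 11.83
|j11.8 + 11.8| = √(11.8² + 11.8²) = 16.69
|H(j11.8)| = 5.67 × 11.83 / 16.69 = 4.0187
20 log₁₀(4.0187) = 12.082 dB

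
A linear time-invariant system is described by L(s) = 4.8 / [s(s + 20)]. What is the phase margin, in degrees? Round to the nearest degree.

89°

Gain crossover: |L(jω)| = 1 at ω ≈ 0.24 rad/s.
∠L(j0.24) = −90° − arctan(0.24/20) ≈ -90.69°
PM = 180° + (-90.69°) = 89.31°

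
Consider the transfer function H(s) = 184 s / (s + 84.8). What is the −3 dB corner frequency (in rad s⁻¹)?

For a single-pole high-pass, the −3 dB point is at the pole: ω = 84.8 rad s⁻¹.

84.8 rad s⁻¹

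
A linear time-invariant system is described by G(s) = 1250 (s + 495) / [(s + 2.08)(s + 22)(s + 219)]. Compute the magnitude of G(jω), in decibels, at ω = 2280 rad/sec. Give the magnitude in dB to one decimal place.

|j2280 + 495| = √(2280² + 495²) = 2333
|j2280 + 2.08| = √(2280² + 2.08²) = 2280
|j2280 + 22| = √(2280² + 22²) = 2280
|j2280 + 219| = √(2280² + 219²) = 2290
|G(j2280)| = 1250 × 2333 / (2280 × 2280 × 2290) = 0.00024492
20 log₁₀(0.00024492) = -72.22 dB

-72.2 dB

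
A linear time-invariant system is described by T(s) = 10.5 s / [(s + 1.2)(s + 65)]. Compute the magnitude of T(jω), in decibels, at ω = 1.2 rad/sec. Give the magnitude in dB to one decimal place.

-18.8 dB

|j1.2| = 1.2
|j1.2 + 1.2| = √(1.2² + 1.2²) = 1.697
|j1.2 + 65| = √(1.2² + 65²) = 65.01
|T(j1.2)| = 10.5 × 1.2 / (1.697 × 65.01) = 0.11421
20 log₁₀(0.11421) = -18.85 dB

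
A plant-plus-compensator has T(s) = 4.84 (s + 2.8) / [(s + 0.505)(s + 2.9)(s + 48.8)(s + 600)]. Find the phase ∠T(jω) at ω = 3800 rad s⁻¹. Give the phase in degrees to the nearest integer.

∠(j3800 + 2.8) = arctan(3800/2.8) = 89.96°
∠(j3800 + 0.505) = arctan(3800/0.505) = 89.99°
∠(j3800 + 2.9) = arctan(3800/2.9) = 89.96°
∠(j3800 + 48.8) = arctan(3800/48.8) = 89.26°
∠(j3800 + 600) = arctan(3800/600) = 81.03°
∠T(j3800) = 89.96° − (89.99° + 89.96° + 89.26° + 81.03°) = -260.28°

-260 deg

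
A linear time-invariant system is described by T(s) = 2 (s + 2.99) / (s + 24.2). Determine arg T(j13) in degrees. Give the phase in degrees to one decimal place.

48.8°

∠(j13 + 2.99) = arctan(13/2.99) = 77.05°
∠(j13 + 24.2) = arctan(13/24.2) = 28.24°
∠T(j13) = 77.05° − 28.24° = 48.80°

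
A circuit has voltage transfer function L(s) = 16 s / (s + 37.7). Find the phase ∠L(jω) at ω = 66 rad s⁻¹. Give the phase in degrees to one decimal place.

29.7°

∠(j66) = 90.00°
∠(j66 + 37.7) = arctan(66/37.7) = 60.26°
∠L(j66) = 90.00° − 60.26° = 29.74°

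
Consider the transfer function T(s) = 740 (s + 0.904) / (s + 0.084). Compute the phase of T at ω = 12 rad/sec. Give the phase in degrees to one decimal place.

-3.9°

∠(j12 + 0.904) = arctan(12/0.904) = 85.69°
∠(j12 + 0.084) = arctan(12/0.084) = 89.60°
∠T(j12) = 85.69° − 89.60° = -3.91°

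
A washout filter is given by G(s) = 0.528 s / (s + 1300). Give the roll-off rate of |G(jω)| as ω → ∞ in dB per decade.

0 dB/decade

With 1 zero and 1 pole, the high-frequency asymptotic slope is 20 × (1 − 1) = 0 dB/decade.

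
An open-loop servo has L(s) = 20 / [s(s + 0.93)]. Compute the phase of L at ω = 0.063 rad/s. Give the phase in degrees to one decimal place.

-93.9 deg

∠(j0.063 + 0.93) = arctan(0.063/0.93) = 3.88°
∠(j0.063) = 90.00°
∠L(j0.063) = − (3.88° + 90.00°) = -93.88°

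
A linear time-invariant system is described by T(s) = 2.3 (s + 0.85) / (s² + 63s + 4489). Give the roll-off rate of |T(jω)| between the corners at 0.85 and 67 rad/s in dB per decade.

In this band the factors already past their corner are: zero at 0.85; net slope = 20 dB/decade.

20 dB/decade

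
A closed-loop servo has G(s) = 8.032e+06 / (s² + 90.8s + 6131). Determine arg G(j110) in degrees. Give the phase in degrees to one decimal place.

∠[(j110)² + 90.8(j110) + 6131] = ∠[-5969 + j9988] = 120.86°
∠G(j110) = −120.86° = -120.86°

-120.9°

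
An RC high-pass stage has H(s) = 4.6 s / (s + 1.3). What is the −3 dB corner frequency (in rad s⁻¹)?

1.3 rad s⁻¹

For a single-pole high-pass, the −3 dB point is at the pole: ω = 1.3 rad s⁻¹.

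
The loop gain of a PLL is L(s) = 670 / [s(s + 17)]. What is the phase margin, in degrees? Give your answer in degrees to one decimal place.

Gain crossover: |L(jω)| = 1 at ω ≈ 23.3 rad/s.
∠L(j23.3) = −90° − arctan(23.3/17) ≈ -143.84°
PM = 180° + (-143.84°) = 36.16°

36.2°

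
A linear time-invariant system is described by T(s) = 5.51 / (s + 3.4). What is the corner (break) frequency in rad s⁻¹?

The single real pole at s = −3.4 gives a corner at ω = 3.4 rad s⁻¹.

3.4 rad s⁻¹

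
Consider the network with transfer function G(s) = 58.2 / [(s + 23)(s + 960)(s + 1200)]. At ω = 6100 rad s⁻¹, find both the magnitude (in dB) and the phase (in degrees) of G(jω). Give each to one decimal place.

|G| = -192.1 dB, ∠G = -249.7°

|j6100 + 23| = √(6100² + 23²) = 6100
|j6100 + 960| = √(6100² + 960²) = 6175
|j6100 + 1200| = √(6100² + 1200²) = 6217
|G(j6100)| = 58.2 / (6100 × 6175 × 6217) = 2.4853e-10
20 log₁₀(2.4853e-10) = -192.09 dB
∠(j6100 + 23) = arctan(6100/23) = 89.78°
∠(j6100 + 960) = arctan(6100/960) = 81.06°
∠(j6100 + 1200) = arctan(6100/1200) = 78.87°
∠G(j6100) = − (89.78° + 81.06° + 78.87°) = -249.71°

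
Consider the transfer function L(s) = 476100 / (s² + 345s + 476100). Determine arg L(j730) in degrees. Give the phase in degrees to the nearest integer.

-103°

∠[(j730)² + 345(j730) + 476100] = ∠[-56800 + j2.5185e+05] = 102.71°
∠L(j730) = −102.71° = -102.71°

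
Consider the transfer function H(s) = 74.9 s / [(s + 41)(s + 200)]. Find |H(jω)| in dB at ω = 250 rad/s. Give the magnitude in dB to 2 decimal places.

|j250| = 250
|j250 + 41| = √(250² + 41²) = 253.3
|j250 + 200| = √(250² + 200²) = 320.2
|H(j250)| = 74.9 × 250 / (253.3 × 320.2) = 0.23086
20 log₁₀(0.23086) = -12.733 dB

-12.73 dB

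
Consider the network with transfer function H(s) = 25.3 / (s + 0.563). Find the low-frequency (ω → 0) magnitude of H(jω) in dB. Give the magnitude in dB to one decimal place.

H(0) = 25.3 / 0.563 = 44.938
20 log₁₀(44.938) = 33.05 dB

33.1 dB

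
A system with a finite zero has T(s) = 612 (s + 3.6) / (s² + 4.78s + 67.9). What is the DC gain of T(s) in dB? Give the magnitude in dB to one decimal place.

T(0) = 612 × 3.6 / 67.9 = 32.448
20 log₁₀(32.448) = 30.22 dB

30.2 dB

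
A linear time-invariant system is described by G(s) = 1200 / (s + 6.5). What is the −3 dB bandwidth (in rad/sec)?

6.5 rad/sec

For a single-pole low-pass, the −3 dB point is at the pole: ω = 6.5 rad/sec.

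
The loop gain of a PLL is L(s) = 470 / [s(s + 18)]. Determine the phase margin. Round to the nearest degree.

Gain crossover: |L(jω)| = 1 at ω ≈ 18.3 rad s⁻¹.
∠L(j18.3) = −90° − arctan(18.3/18) ≈ -135.48°
PM = 180° + (-135.48°) = 44.52°

45°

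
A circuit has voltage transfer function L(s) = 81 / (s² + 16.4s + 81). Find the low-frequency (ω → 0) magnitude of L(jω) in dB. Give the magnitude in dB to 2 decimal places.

L(0) = 81 / 81 = 1
20 log₁₀(1) = 0.000 dB

0.00 dB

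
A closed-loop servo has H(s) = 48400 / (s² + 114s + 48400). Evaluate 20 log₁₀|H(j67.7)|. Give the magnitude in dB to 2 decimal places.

0.73 dB

|(j67.7)² + 114(j67.7) + 48400| = |43817 + j7717.8| = 4.449e+04
|H(j67.7)| = 48400 / 4.449e+04 = 1.0879
20 log₁₀(1.0879) = 0.731 dB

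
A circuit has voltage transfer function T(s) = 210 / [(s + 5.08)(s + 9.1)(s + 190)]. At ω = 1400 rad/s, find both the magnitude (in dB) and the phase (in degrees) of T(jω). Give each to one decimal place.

|j1400 + 5.08| = √(1400² + 5.08²) = 1400
|j1400 + 9.1| = √(1400² + 9.1²) = 1400
|j1400 + 190| = √(1400² + 190²) = 1413
|T(j1400)| = 210 / (1400 × 1400 × 1413) = 7.5833e-08
20 log₁₀(7.5833e-08) = -142.40 dB
∠(j1400 + 5.08) = arctan(1400/5.08) = 89.79°
∠(j1400 + 9.1) = arctan(1400/9.1) = 89.63°
∠(j1400 + 190) = arctan(1400/190) = 82.27°
∠T(j1400) = − (89.79° + 89.63° + 82.27°) = -261.69°

|T| = -142.4 dB, ∠T = -261.7°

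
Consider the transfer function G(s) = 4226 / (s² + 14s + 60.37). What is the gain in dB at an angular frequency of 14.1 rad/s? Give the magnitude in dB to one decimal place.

|(j14.1)² + 14(j14.1) + 60.37| = |-138.44 + j197.4| = 241.1
|G(j14.1)| = 4226 / 241.1 = 17.528
20 log₁₀(17.528) = 24.87 dB

24.9 dB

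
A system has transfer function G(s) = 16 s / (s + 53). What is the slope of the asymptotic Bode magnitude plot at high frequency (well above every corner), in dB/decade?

With 1 zero and 1 pole, the high-frequency asymptotic slope is 20 × (1 − 1) = 0 dB/decade.

0 dB/decade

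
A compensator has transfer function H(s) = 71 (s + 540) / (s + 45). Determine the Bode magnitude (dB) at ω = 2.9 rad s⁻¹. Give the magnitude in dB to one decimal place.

|j2.9 + 540| = √(2.9² + 540²) = 540
|j2.9 + 45| = √(2.9² + 45²) = 45.09
|H(j2.9)| = 71 × 540 / 45.09 = 850.25
20 log₁₀(850.25) = 58.59 dB

58.6 dB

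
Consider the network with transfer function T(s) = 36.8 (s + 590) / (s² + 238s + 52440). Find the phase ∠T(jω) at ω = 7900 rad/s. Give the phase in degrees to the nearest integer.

-93°

∠(j7900 + 590) = arctan(7900/590) = 85.73°
∠[(j7900)² + 238(j7900) + 52440] = ∠[-6.2358e+07 + j1.8802e+06] = 178.27°
∠T(j7900) = 85.73° − 178.27° = -92.54°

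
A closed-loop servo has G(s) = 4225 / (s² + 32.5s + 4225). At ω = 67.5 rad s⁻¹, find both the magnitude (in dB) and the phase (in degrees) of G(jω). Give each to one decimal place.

|G| = 5.6 dB, ∠G = -98.6 deg

|(j67.5)² + 32.5(j67.5) + 4225| = |-331.25 + j2193.8| = 2219
|G(j67.5)| = 4225 / 2219 = 1.9043
20 log₁₀(1.9043) = 5.59 dB
∠[(j67.5)² + 32.5(j67.5) + 4225] = ∠[-331.25 + j2193.8] = 98.59°
∠G(j67.5) = −98.59° = -98.59°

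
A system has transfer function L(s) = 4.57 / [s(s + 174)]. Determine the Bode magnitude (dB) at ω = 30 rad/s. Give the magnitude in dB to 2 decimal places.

|j30 + 174| = √(30² + 174²) = 176.6
|j30| = 30
|L(j30)| = 4.57 / (176.6 × 30) = 0.00086275
20 log₁₀(0.00086275) = -61.282 dB

-61.28 dB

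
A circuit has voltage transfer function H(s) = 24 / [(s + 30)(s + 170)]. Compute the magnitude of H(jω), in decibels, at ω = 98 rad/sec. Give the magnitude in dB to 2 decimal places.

|j98 + 30| = √(98² + 30²) = 102.5
|j98 + 170| = √(98² + 170²) = 196.2
|H(j98)| = 24 / (102.5 × 196.2) = 0.0011934
20 log₁₀(0.0011934) = -58.464 dB

-58.46 dB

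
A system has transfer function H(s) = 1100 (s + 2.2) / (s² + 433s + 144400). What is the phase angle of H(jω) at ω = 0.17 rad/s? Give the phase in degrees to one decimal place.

4.4°

∠(j0.17 + 2.2) = arctan(0.17/2.2) = 4.42°
∠[(j0.17)² + 433(j0.17) + 144400] = ∠[1.444e+05 + j73.61] = 0.03°
∠H(j0.17) = 4.42° − 0.03° = 4.39°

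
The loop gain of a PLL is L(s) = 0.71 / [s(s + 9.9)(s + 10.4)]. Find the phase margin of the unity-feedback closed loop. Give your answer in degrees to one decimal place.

Gain crossover: |L(jω)| = 1 at ω ≈ 0.0069 rad/s.
∠L(j0.0069) = −90° − arctan(0.0069/9.9) − arctan(0.0069/10.4) ≈ -90.08°
PM = 180° + (-90.08°) = 89.92°

89.9°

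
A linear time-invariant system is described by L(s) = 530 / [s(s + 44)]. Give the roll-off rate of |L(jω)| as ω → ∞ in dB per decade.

With 0 zeros and 2 poles, the high-frequency asymptotic slope is 20 × (0 − 2) = -40 dB/decade.

-40 dB/decade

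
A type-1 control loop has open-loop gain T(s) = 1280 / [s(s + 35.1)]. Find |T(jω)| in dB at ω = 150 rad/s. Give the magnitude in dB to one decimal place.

|j150 + 35.1| = √(150² + 35.1²) = 154.1
|j150| = 150
|T(j150)| = 1280 / (154.1 × 150) = 0.055393
20 log₁₀(0.055393) = -25.13 dB

-25.1 dB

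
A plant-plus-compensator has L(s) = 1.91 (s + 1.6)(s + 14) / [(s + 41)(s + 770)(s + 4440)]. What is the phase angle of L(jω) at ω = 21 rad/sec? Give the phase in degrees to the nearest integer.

113°

∠(j21 + 1.6) = arctan(21/1.6) = 85.64°
∠(j21 + 14) = arctan(21/14) = 56.31°
∠(j21 + 41) = arctan(21/41) = 27.12°
∠(j21 + 770) = arctan(21/770) = 1.56°
∠(j21 + 4440) = arctan(21/4440) = 0.27°
∠L(j21) = 85.64° + 56.31° − (27.12° + 1.56° + 0.27°) = 113.00°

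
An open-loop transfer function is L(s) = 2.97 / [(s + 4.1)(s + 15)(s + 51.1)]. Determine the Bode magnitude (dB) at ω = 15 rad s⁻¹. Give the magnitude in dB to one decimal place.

-75.4 dB

|j15 + 4.1| = √(15² + 4.1²) = 15.55
|j15 + 15| = √(15² + 15²) = 21.21
|j15 + 51.1| = √(15² + 51.1²) = 53.26
|L(j15)| = 2.97 / (15.55 × 21.21 × 53.26) = 0.00016906
20 log₁₀(0.00016906) = -75.44 dB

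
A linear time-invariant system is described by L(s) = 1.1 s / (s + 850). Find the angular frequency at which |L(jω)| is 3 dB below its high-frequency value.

For a single-pole high-pass, the −3 dB point is at the pole: ω = 850 rad/sec.

850 rad/sec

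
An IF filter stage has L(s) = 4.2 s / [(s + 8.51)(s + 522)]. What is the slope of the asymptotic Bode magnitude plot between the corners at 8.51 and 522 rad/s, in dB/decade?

In this band the factors already past their corner are: 1 differentiator zero, pole at 8.51; net slope = 0 dB/decade.

0 dB/decade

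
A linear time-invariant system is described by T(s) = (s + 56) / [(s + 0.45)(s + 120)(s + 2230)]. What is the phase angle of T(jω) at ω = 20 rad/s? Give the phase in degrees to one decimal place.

∠(j20 + 56) = arctan(20/56) = 19.65°
∠(j20 + 0.45) = arctan(20/0.45) = 88.71°
∠(j20 + 120) = arctan(20/120) = 9.46°
∠(j20 + 2230) = arctan(20/2230) = 0.51°
∠T(j20) = 19.65° − (88.71° + 9.46° + 0.51°) = -79.03°

-79.0°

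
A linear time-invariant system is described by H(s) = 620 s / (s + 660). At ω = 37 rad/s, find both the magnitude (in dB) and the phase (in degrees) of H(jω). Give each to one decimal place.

|H| = 30.8 dB, ∠H = 86.8°

|j37| = 37
|j37 + 660| = √(37² + 660²) = 661
|H(j37)| = 620 × 37 / 661 = 34.703
20 log₁₀(34.703) = 30.81 dB
∠(j37) = 90.00°
∠(j37 + 660) = arctan(37/660) = 3.21°
∠H(j37) = 90.00° − 3.21° = 86.79°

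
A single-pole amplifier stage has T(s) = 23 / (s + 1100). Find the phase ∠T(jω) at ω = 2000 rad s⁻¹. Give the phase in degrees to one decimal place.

∠(j2000 + 1100) = arctan(2000/1100) = 61.19°
∠T(j2000) = −61.19° = -61.19°

-61.2 deg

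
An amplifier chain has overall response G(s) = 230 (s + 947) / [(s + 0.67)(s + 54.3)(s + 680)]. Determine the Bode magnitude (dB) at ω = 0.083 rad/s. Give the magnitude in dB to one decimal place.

|j0.083 + 947| = √(0.083² + 947²) = 947
|j0.083 + 0.67| = √(0.083² + 0.67²) = 0.6751
|j0.083 + 54.3| = √(0.083² + 54.3²) = 54.3
|j0.083 + 680| = √(0.083² + 680²) = 680
|G(j0.083)| = 230 × 947 / (0.6751 × 54.3 × 680) = 8.7375
20 log₁₀(8.7375) = 18.83 dB

18.8 dB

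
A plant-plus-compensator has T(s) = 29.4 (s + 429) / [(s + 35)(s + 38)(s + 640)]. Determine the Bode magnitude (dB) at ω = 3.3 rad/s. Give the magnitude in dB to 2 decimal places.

-36.66 dB

|j3.3 + 429| = √(3.3² + 429²) = 429
|j3.3 + 35| = √(3.3² + 35²) = 35.16
|j3.3 + 38| = √(3.3² + 38²) = 38.14
|j3.3 + 640| = √(3.3² + 640²) = 640
|T(j3.3)| = 29.4 × 429 / (35.16 × 38.14 × 640) = 0.014697
20 log₁₀(0.014697) = -36.655 dB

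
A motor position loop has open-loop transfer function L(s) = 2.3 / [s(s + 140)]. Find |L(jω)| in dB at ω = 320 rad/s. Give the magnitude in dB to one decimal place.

-93.7 dB

|j320 + 140| = √(320² + 140²) = 349.3
|j320| = 320
|L(j320)| = 2.3 / (349.3 × 320) = 2.0578e-05
20 log₁₀(2.0578e-05) = -93.73 dB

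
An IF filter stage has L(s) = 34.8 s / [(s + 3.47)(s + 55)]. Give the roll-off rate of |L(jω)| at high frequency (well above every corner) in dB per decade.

With 1 zero and 2 poles, the high-frequency asymptotic slope is 20 × (1 − 2) = -20 dB/decade.

-20 dB/decade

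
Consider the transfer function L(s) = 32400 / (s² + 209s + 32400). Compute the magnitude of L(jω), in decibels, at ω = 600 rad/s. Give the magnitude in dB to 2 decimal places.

-20.69 dB

|(j600)² + 209(j600) + 32400| = |-3.276e+05 + j1.254e+05| = 3.508e+05
|L(j600)| = 32400 / 3.508e+05 = 0.092365
20 log₁₀(0.092365) = -20.690 dB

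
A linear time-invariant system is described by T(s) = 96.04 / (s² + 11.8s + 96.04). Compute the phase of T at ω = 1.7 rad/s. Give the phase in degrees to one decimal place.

-12.2°

∠[(j1.7)² + 11.8(j1.7) + 96.04] = ∠[93.15 + j20.06] = 12.15°
∠T(j1.7) = −12.15° = -12.15°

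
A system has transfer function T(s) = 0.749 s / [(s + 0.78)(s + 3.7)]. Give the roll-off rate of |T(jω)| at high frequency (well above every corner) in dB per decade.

With 1 zero and 2 poles, the high-frequency asymptotic slope is 20 × (1 − 2) = -20 dB/decade.

-20 dB/decade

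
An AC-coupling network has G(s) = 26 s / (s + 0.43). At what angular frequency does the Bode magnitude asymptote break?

The single real pole at s = −0.43 gives a corner at ω = 0.43 rad/sec.

0.43 rad/sec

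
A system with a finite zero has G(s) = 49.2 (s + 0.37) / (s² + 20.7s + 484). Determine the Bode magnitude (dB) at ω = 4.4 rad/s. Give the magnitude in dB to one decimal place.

|j4.4 + 0.37| = √(4.4² + 0.37²) = 4.416
|(j4.4)² + 20.7(j4.4) + 484| = |464.64 + j91.08| = 473.5
|G(j4.4)| = 49.2 × 4.416 / 473.5 = 0.45882
20 log₁₀(0.45882) = -6.77 dB

-6.8 dB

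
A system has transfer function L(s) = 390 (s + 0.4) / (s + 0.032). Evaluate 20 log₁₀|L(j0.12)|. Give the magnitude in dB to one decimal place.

|j0.12 + 0.4| = √(0.12² + 0.4²) = 0.4176
|j0.12 + 0.032| = √(0.12² + 0.032²) = 0.1242
|L(j0.12)| = 390 × 0.4176 / 0.1242 = 1311.4
20 log₁₀(1311.4) = 62.35 dB

62.4 dB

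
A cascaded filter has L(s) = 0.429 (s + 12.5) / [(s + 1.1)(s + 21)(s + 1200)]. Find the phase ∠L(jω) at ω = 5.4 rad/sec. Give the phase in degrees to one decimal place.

-69.8°

∠(j5.4 + 12.5) = arctan(5.4/12.5) = 23.36°
∠(j5.4 + 1.1) = arctan(5.4/1.1) = 78.49°
∠(j5.4 + 21) = arctan(5.4/21) = 14.42°
∠(j5.4 + 1200) = arctan(5.4/1200) = 0.26°
∠L(j5.4) = 23.36° − (78.49° + 14.42° + 0.26°) = -69.80°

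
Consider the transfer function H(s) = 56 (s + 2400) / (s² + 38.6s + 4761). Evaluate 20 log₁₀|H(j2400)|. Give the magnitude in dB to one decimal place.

|j2400 + 2400| = √(2400² + 2400²) = 3394
|(j2400)² + 38.6(j2400) + 4761| = |-5.7552e+06 + j92640| = 5.756e+06
|H(j2400)| = 56 × 3394 / 5.756e+06 = 0.033021
20 log₁₀(0.033021) = -29.62 dB

-29.6 dB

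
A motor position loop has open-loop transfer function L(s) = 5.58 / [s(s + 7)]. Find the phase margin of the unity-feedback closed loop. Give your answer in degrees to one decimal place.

Gain crossover: |L(jω)| = 1 at ω ≈ 0.792 rad/s.
∠L(j0.792) = −90° − arctan(0.792/7) ≈ -96.46°
PM = 180° + (-96.46°) = 83.54°

83.5°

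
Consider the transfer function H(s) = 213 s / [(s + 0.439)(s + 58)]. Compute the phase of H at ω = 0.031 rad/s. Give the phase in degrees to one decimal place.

∠(j0.031) = 90.00°
∠(j0.031 + 0.439) = arctan(0.031/0.439) = 4.04°
∠(j0.031 + 58) = arctan(0.031/58) = 0.03°
∠H(j0.031) = 90.00° − (4.04° + 0.03°) = 85.93°

85.9 deg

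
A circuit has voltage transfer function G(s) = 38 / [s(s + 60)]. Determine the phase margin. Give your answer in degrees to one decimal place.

89.4°

Gain crossover: |G(jω)| = 1 at ω ≈ 0.633 rad s⁻¹.
∠G(j0.633) = −90° − arctan(0.633/60) ≈ -90.60°
PM = 180° + (-90.60°) = 89.40°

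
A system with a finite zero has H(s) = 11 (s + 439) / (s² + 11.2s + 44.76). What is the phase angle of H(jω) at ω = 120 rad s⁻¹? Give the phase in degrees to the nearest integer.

∠(j120 + 439) = arctan(120/439) = 15.29°
∠[(j120)² + 11.2(j120) + 44.76] = ∠[-14355 + j1344] = 174.65°
∠H(j120) = 15.29° − 174.65° = -159.36°

-159°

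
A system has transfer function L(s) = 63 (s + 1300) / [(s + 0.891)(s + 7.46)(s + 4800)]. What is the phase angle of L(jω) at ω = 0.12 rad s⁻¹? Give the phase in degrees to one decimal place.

-8.6°

∠(j0.12 + 1300) = arctan(0.12/1300) = 0.01°
∠(j0.12 + 0.891) = arctan(0.12/0.891) = 7.67°
∠(j0.12 + 7.46) = arctan(0.12/7.46) = 0.92°
∠(j0.12 + 4800) = arctan(0.12/4800) = 0.00°
∠L(j0.12) = 0.01° − (7.67° + 0.92° + 0.00°) = -8.59°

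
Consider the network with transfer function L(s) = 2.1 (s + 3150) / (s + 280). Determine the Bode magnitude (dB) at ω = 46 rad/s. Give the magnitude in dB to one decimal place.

27.4 dB

|j46 + 3150| = √(46² + 3150²) = 3150
|j46 + 280| = √(46² + 280²) = 283.8
|L(j46)| = 2.1 × 3150 / 283.8 = 23.315
20 log₁₀(23.315) = 27.35 dB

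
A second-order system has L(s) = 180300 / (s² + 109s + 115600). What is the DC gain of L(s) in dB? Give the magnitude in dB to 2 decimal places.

L(0) = 180300 / 115600 = 1.5597
20 log₁₀(1.5597) = 3.861 dB

3.86 dB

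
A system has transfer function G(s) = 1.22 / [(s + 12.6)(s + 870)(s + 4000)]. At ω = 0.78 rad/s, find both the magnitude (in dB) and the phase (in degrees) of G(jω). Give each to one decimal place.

|G| = -151.1 dB, ∠G = -3.6°

|j0.78 + 12.6| = √(0.78² + 12.6²) = 12.62
|j0.78 + 870| = √(0.78² + 870²) = 870
|j0.78 + 4000| = √(0.78² + 4000²) = 4000
|G(j0.78)| = 1.22 / (12.62 × 870 × 4000) = 2.777e-08
20 log₁₀(2.777e-08) = -151.13 dB
∠(j0.78 + 12.6) = arctan(0.78/12.6) = 3.54°
∠(j0.78 + 870) = arctan(0.78/870) = 0.05°
∠(j0.78 + 4000) = arctan(0.78/4000) = 0.01°
∠G(j0.78) = − (3.54° + 0.05° + 0.01°) = -3.60°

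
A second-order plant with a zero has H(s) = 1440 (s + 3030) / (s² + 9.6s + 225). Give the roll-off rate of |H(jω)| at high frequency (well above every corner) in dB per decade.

-20 dB/decade

With 1 zero and 2 poles, the high-frequency asymptotic slope is 20 × (1 − 2) = -20 dB/decade.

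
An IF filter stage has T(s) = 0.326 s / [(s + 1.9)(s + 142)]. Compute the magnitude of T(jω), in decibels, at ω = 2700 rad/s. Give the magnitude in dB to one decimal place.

-78.4 dB

|j2700| = 2700
|j2700 + 1.9| = √(2700² + 1.9²) = 2700
|j2700 + 142| = √(2700² + 142²) = 2704
|T(j2700)| = 0.326 × 2700 / (2700 × 2704) = 0.00012057
20 log₁₀(0.00012057) = -78.37 dB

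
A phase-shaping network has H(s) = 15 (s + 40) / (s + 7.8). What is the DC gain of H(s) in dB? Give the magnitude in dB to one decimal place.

37.7 dB

H(0) = 15 × 40 / 7.8 = 76.923
20 log₁₀(76.923) = 37.72 dB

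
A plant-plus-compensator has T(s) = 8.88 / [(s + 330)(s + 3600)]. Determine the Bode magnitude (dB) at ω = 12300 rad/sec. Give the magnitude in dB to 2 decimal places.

-144.99 dB

|j12300 + 330| = √(12300² + 330²) = 1.23e+04
|j12300 + 3600| = √(12300² + 3600²) = 1.282e+04
|T(j12300)| = 8.88 / (1.23e+04 × 1.282e+04) = 5.6312e-08
20 log₁₀(5.6312e-08) = -144.988 dB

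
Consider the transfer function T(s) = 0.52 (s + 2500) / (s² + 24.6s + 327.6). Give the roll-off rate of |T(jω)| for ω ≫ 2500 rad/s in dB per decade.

-20 dB/decade

With 1 zero and 2 poles, the high-frequency asymptotic slope is 20 × (1 − 2) = -20 dB/decade.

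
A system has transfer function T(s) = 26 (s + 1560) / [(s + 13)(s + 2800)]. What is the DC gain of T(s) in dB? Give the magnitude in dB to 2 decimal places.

0.94 dB

T(0) = 26 × 1560 / (13 × 2800) = 1.1143
20 log₁₀(1.1143) = 0.940 dB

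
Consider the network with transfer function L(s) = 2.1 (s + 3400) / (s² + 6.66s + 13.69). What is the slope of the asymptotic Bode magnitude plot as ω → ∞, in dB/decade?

With 1 zero and 2 poles, the high-frequency asymptotic slope is 20 × (1 − 2) = -20 dB/decade.

-20 dB/decade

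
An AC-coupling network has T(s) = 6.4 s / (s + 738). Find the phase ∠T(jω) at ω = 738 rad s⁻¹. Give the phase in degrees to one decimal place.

∠(j738) = 90.00°
∠(j738 + 738) = arctan(738/738) = 45.00°
∠T(j738) = 90.00° − 45.00° = 45.00°

45.0 deg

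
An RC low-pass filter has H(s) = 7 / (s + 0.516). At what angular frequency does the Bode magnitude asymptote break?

The single real pole at s = −0.516 gives a corner at ω = 0.516 rad/s.

0.516 rad/s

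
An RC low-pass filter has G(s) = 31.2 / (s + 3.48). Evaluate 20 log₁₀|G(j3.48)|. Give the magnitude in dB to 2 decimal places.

16.04 dB

|j3.48 + 3.48| = √(3.48² + 3.48²) = 4.921
|G(j3.48)| = 31.2 / 4.921 = 6.3396
20 log₁₀(6.3396) = 16.041 dB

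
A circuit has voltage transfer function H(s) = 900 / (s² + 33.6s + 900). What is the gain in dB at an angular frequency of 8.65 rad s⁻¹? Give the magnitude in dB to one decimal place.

0.2 dB

|(j8.65)² + 33.6(j8.65) + 900| = |825.18 + j290.64| = 874.9
|H(j8.65)| = 900 / 874.9 = 1.0287
20 log₁₀(1.0287) = 0.25 dB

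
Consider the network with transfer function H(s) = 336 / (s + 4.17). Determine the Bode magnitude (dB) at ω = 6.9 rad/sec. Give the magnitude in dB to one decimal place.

|j6.9 + 4.17| = √(6.9² + 4.17²) = 8.062
|H(j6.9)| = 336 / 8.062 = 41.676
20 log₁₀(41.676) = 32.40 dB

32.4 dB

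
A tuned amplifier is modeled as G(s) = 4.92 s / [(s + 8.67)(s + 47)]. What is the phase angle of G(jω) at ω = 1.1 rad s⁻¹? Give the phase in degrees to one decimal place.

∠(j1.1) = 90.00°
∠(j1.1 + 8.67) = arctan(1.1/8.67) = 7.23°
∠(j1.1 + 47) = arctan(1.1/47) = 1.34°
∠G(j1.1) = 90.00° − (7.23° + 1.34°) = 81.43°

81.4°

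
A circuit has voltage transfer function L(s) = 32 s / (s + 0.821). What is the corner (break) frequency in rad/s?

0.821 rad/s

The single real pole at s = −0.821 gives a corner at ω = 0.821 rad/s.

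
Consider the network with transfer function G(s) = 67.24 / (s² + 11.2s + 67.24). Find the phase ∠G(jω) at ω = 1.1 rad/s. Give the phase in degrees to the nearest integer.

∠[(j1.1)² + 11.2(j1.1) + 67.24] = ∠[66.03 + j12.32] = 10.57°
∠G(j1.1) = −10.57° = -10.57°

-11°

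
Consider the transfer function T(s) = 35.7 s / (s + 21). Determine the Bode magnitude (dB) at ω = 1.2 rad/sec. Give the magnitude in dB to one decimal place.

6.2 dB

|j1.2| = 1.2
|j1.2 + 21| = √(1.2² + 21²) = 21.03
|T(j1.2)| = 35.7 × 1.2 / 21.03 = 2.0367
20 log₁₀(2.0367) = 6.18 dB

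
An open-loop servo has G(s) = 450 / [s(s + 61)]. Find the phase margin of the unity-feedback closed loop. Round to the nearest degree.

Gain crossover: |G(jω)| = 1 at ω ≈ 7.32 rad/s.
∠G(j7.32) = −90° − arctan(7.32/61) ≈ -96.85°
PM = 180° + (-96.85°) = 83.15°

83°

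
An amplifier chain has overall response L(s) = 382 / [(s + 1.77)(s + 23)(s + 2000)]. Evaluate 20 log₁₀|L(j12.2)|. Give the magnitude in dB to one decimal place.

-64.5 dB

|j12.2 + 1.77| = √(12.2² + 1.77²) = 12.33
|j12.2 + 23| = √(12.2² + 23²) = 26.04
|j12.2 + 2000| = √(12.2² + 2000²) = 2000
|L(j12.2)| = 382 / (12.33 × 26.04 × 2000) = 0.00059508
20 log₁₀(0.00059508) = -64.51 dB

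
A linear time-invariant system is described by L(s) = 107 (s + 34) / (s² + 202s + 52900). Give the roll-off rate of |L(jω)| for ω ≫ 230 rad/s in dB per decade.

-20 dB/decade

With 1 zero and 2 poles, the high-frequency asymptotic slope is 20 × (1 − 2) = -20 dB/decade.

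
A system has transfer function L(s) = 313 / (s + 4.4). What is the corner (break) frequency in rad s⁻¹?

4.4 rad s⁻¹

The single real pole at s = −4.4 gives a corner at ω = 4.4 rad s⁻¹.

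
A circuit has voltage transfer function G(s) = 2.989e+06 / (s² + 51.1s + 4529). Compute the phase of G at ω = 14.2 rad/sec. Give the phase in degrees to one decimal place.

∠[(j14.2)² + 51.1(j14.2) + 4529] = ∠[4327.4 + j725.62] = 9.52°
∠G(j14.2) = −9.52° = -9.52°

-9.5°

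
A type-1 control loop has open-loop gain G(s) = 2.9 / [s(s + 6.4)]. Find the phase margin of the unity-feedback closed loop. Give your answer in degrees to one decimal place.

86.0°

Gain crossover: |G(jω)| = 1 at ω ≈ 0.452 rad s⁻¹.
∠G(j0.452) = −90° − arctan(0.452/6.4) ≈ -94.04°
PM = 180° + (-94.04°) = 85.96°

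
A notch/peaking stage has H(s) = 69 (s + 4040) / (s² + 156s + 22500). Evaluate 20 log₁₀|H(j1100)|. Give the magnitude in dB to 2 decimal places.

-12.37 dB

|j1100 + 4040| = √(1100² + 4040²) = 4187
|(j1100)² + 156(j1100) + 22500| = |-1.1875e+06 + j1.716e+05| = 1.2e+06
|H(j1100)| = 69 × 4187 / 1.2e+06 = 0.24079
20 log₁₀(0.24079) = -12.367 dB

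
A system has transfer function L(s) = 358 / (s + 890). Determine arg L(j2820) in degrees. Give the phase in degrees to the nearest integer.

-72°

∠(j2820 + 890) = arctan(2820/890) = 72.48°
∠L(j2820) = −72.48° = -72.48°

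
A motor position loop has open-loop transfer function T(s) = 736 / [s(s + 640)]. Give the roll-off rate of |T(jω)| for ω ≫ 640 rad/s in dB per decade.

With 0 zeros and 2 poles, the high-frequency asymptotic slope is 20 × (0 − 2) = -40 dB/decade.

-40 dB/decade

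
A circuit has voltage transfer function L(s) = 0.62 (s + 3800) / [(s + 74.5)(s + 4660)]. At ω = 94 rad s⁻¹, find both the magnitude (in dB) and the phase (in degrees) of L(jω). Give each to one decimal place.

|j94 + 3800| = √(94² + 3800²) = 3801
|j94 + 74.5| = √(94² + 74.5²) = 119.9
|j94 + 4660| = √(94² + 4660²) = 4661
|L(j94)| = 0.62 × 3801 / (119.9 × 4661) = 0.0042156
20 log₁₀(0.0042156) = -47.50 dB
∠(j94 + 3800) = arctan(94/3800) = 1.42°
∠(j94 + 74.5) = arctan(94/74.5) = 51.60°
∠(j94 + 4660) = arctan(94/4660) = 1.16°
∠L(j94) = 1.42° − (51.60° + 1.16°) = -51.34°

|L| = -47.5 dB, ∠L = -51.3 deg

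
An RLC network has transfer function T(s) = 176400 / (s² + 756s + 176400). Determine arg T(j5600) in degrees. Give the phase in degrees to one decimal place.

∠[(j5600)² + 756(j5600) + 176400] = ∠[-3.1184e+07 + j4.2336e+06] = 172.27°
∠T(j5600) = −172.27° = -172.27°

-172.3°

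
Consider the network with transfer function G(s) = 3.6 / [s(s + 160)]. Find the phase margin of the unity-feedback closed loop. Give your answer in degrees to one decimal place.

Gain crossover: |G(jω)| = 1 at ω ≈ 0.0225 rad/s.
∠G(j0.0225) = −90° − arctan(0.0225/160) ≈ -90.01°
PM = 180° + (-90.01°) = 89.99°

90.0°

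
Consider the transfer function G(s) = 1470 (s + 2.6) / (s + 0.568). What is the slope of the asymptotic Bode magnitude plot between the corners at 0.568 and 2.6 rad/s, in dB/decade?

In this band the factors already past their corner are: pole at 0.568; net slope = -20 dB/decade.

-20 dB/decade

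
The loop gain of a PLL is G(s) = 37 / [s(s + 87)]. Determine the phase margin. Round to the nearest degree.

Gain crossover: |G(jω)| = 1 at ω ≈ 0.425 rad/sec.
∠G(j0.425) = −90° − arctan(0.425/87) ≈ -90.28°
PM = 180° + (-90.28°) = 89.72°

90°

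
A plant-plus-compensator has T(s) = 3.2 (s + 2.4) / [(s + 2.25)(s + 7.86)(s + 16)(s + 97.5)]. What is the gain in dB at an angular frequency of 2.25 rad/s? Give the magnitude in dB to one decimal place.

-71.8 dB

|j2.25 + 2.4| = √(2.25² + 2.4²) = 3.29
|j2.25 + 2.25| = √(2.25² + 2.25²) = 3.182
|j2.25 + 7.86| = √(2.25² + 7.86²) = 8.176
|j2.25 + 16| = √(2.25² + 16²) = 16.16
|j2.25 + 97.5| = √(2.25² + 97.5²) = 97.53
|T(j2.25)| = 3.2 × 3.29 / (3.182 × 8.176 × 16.16 × 97.53) = 0.0002568
20 log₁₀(0.0002568) = -71.81 dB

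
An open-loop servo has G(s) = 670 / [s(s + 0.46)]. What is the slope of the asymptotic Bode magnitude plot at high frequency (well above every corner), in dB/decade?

-40 dB/decade

With 0 zeros and 2 poles, the high-frequency asymptotic slope is 20 × (0 − 2) = -40 dB/decade.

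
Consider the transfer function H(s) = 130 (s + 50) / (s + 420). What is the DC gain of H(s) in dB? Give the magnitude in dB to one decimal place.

H(0) = 130 × 50 / 420 = 15.476
20 log₁₀(15.476) = 23.79 dB

23.8 dB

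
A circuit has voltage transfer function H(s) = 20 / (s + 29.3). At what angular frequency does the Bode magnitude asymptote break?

The single real pole at s = −29.3 gives a corner at ω = 29.3 rad s⁻¹.

29.3 rad s⁻¹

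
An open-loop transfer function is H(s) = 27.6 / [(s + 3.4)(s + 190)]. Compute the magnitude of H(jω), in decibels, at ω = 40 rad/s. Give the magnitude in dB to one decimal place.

|j40 + 3.4| = √(40² + 3.4²) = 40.14
|j40 + 190| = √(40² + 190²) = 194.2
|H(j40)| = 27.6 / (40.14 × 194.2) = 0.0035409
20 log₁₀(0.0035409) = -49.02 dB

-49.0 dB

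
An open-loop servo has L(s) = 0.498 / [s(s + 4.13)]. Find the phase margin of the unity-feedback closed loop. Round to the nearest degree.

88°

Gain crossover: |L(jω)| = 1 at ω ≈ 0.121 rad/sec.
∠L(j0.121) = −90° − arctan(0.121/4.13) ≈ -91.67°
PM = 180° + (-91.67°) = 88.33°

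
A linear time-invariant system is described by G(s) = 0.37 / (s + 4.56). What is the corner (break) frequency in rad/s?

The single real pole at s = −4.56 gives a corner at ω = 4.56 rad/s.

4.56 rad/s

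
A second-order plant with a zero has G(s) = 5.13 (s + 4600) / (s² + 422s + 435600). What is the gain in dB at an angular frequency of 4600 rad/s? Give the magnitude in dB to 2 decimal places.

-55.90 dB

|j4600 + 4600| = √(4600² + 4600²) = 6505
|(j4600)² + 422(j4600) + 435600| = |-2.0724e+07 + j1.9412e+06| = 2.082e+07
|G(j4600)| = 5.13 × 6505 / 2.082e+07 = 0.0016033
20 log₁₀(0.0016033) = -55.900 dB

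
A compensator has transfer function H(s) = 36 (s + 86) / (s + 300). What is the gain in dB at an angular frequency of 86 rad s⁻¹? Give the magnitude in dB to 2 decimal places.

|j86 + 86| = √(86² + 86²) = 121.6
|j86 + 300| = √(86² + 300²) = 312.1
|H(j86)| = 36 × 121.6 / 312.1 = 14.03
20 log₁₀(14.03) = 22.941 dB

22.94 dB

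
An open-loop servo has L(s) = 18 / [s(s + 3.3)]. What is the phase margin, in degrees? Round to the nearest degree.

Gain crossover: |L(jω)| = 1 at ω ≈ 3.66 rad/sec.
∠L(j3.66) = −90° − arctan(3.66/3.3) ≈ -137.92°
PM = 180° + (-137.92°) = 42.08°

42°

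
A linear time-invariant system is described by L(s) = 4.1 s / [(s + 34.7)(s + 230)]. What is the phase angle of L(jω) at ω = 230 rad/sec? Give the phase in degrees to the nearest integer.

∠(j230) = 90.00°
∠(j230 + 34.7) = arctan(230/34.7) = 81.42°
∠(j230 + 230) = arctan(230/230) = 45.00°
∠L(j230) = 90.00° − (81.42° + 45.00°) = -36.42°

-36 deg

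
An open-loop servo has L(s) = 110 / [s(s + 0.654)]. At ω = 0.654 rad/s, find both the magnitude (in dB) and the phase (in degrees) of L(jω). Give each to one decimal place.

|L| = 45.2 dB, ∠L = -135.0°

|j0.654 + 0.654| = √(0.654² + 0.654²) = 0.9249
|j0.654| = 0.654
|L(j0.654)| = 110 / (0.9249 × 0.654) = 181.85
20 log₁₀(181.85) = 45.19 dB
∠(j0.654 + 0.654) = arctan(0.654/0.654) = 45.00°
∠(j0.654) = 90.00°
∠L(j0.654) = − (45.00° + 90.00°) = -135.00°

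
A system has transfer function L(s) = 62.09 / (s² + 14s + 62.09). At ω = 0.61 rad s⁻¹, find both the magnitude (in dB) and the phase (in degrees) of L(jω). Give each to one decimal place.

|(j0.61)² + 14(j0.61) + 62.09| = |61.718 + j8.54| = 62.31
|L(j0.61)| = 62.09 / 62.31 = 0.99653
20 log₁₀(0.99653) = -0.03 dB
∠[(j0.61)² + 14(j0.61) + 62.09] = ∠[61.718 + j8.54] = 7.88°
∠L(j0.61) = −7.88° = -7.88°

|L| = -0.0 dB, ∠L = -7.9 deg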